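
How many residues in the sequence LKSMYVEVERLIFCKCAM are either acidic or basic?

Acidic: D, E. Basic: H, K, R.
Acidic residues here: E7, E9 (2).
Basic residues here: K2, R10, K15 (3).
The two groups share no amino acid, so total = 2 + 3 = 5.

5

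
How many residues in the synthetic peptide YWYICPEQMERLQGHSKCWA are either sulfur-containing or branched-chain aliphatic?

5

Sulfur-containing: C, M. Branched-chain aliphatic: I, L, V.
Sulfur-containing residues here: C5, M9, C18 (3).
Branched-chain aliphatic residues here: I4, L12 (2).
The two groups share no amino acid, so total = 3 + 2 = 5.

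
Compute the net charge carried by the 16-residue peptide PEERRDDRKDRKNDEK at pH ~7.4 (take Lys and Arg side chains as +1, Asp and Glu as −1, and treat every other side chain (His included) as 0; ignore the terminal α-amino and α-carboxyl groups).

0

Positive (K, R): R4, R5, R8, K9, R11, K12, K16 → +7.
Negative (D, E): E2, E3, D6, D7, D10, D14, E15 → −7.
Net charge = (+7) + (−7) = 0.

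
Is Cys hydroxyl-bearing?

No

S, T, and Y are the three residues with a side-chain hydroxyl.
Cysteine is not in this group.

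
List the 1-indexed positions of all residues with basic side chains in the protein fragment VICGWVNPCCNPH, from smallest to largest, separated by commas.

13

Lysine (K), arginine (R), and histidine (H) have basic, nitrogen-containing side chains.
Matching residues: H13.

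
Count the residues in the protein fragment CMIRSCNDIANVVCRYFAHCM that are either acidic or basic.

4

Acidic: D, E. Basic: H, K, R.
Acidic residues here: D8 (1).
Basic residues here: R4, R15, H19 (3).
The two groups share no amino acid, so total = 1 + 3 = 4.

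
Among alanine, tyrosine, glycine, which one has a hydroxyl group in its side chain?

tyrosine

The –OH-bearing residues are Ser, Thr (aliphatic alcohols), and Tyr (phenol).
Of the listed options, only tyrosine belongs to this group.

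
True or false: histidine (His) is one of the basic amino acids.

The basic amino acids are Lys (K), Arg (R), and His (H).
Histidine is in this group.

True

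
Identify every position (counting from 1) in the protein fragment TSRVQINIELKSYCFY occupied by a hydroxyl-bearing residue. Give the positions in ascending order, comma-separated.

1, 2, 12, 13, 16

S, T, and Y are the three residues with a side-chain hydroxyl.
Matching residues: T1, S2, S12, Y13, Y16.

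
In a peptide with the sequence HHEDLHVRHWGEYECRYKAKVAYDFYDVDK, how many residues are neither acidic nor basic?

Acidic: D, E. Basic: K, R, H. All other residues are neither.
Matching residues: L5, V7, W10, G11, Y13, C15, Y17, A19, V21, A22, Y23, F25, Y26, V28.

14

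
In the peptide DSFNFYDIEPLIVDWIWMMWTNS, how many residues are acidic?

Only D (aspartate) and E (glutamate) carry a side-chain carboxylic acid.
Matching residues: D1, D7, E9, D14.

4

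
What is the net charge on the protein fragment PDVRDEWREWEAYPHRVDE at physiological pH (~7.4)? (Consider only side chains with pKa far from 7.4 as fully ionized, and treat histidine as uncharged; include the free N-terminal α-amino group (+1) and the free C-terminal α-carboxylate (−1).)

At pH ~7.4 the Lys and Arg side chains are protonated (+1), the Asp and Glu side chains are deprotonated (−1), and with His taken as neutral all other side chains carry no charge.
Positive (K, R): R4, R8, R16 → +3.
Negative (D, E): D2, D5, E6, E9, E11, D18, E19 → −7.
The N-terminus (+1) and C-terminus (−1) cancel.
Net charge = (+3) + (−7) = −4.

-4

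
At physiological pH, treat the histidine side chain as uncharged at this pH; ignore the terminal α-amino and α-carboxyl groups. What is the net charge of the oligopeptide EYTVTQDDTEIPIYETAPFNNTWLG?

Near pH 7.4, K and R contribute +1 each, D and E contribute −1 each, and every other side chain (His included, as stated) is uncharged.
Positive (K, R): none → +0.
Negative (D, E): E1, D7, D8, E10, E15 → −5.
Net charge = (+0) + (−5) = −5.

-5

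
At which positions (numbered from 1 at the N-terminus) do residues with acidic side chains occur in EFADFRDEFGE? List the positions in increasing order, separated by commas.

Aspartate (D) and glutamate (E) have carboxylic-acid side chains and are the acidic amino acids.
Matching residues: E1, D4, D7, E8, E11.

1, 4, 7, 8, 11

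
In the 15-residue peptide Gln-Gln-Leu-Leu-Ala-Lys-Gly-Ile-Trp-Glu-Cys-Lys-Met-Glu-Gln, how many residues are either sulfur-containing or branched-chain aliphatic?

5

Sulfur-containing: C, M. Branched-chain aliphatic: I, L, V.
Sulfur-containing residues here: Cys11, Met13 (2).
Branched-chain aliphatic residues here: Leu3, Leu4, Ile8 (3).
The two groups share no amino acid, so total = 2 + 3 = 5.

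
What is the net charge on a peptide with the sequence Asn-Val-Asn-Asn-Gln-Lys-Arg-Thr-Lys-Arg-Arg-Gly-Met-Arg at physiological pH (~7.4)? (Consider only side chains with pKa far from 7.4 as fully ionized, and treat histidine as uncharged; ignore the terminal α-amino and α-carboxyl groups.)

The side chains ionized at physiological pH are Lys/Arg (+1) and Asp/Glu (−1); with His treated as neutral, nothing else contributes.
Positive (K, R): Lys6, Arg7, Lys9, Arg10, Arg11, Arg14 → +6.
Negative (D, E): none → −0.
Net charge = (+6) + (−0) = +6.

+6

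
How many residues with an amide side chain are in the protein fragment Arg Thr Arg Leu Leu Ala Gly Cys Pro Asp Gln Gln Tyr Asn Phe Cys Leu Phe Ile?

Only N (asparagine) and Q (glutamine) carry a side-chain carboxamide.
Matching residues: Gln11, Gln12, Asn14.

3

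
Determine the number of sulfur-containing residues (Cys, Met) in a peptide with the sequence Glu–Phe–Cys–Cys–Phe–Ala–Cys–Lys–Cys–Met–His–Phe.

Matching residues: Cys3, Cys4, Cys7, Cys9, Met10.

5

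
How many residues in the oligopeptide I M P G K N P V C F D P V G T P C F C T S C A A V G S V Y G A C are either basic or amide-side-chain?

2

Basic: H, K, R. Amide-side-chain: N, Q.
Basic residues here: K5 (1).
Amide-side-chain residues here: N6 (1).
The two groups share no amino acid, so total = 1 + 1 = 2.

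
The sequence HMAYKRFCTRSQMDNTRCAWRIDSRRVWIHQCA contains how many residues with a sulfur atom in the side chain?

Only Cys (C) and Met (M) have a sulfur atom in the side chain.
Matching residues: M2, C8, M13, C18, C32.

5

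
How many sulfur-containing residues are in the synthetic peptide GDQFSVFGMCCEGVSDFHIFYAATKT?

The sulfur-bearing residues are cysteine (–SH) and methionine (–S–CH₃).
Matching residues: M9, C10, C11.

3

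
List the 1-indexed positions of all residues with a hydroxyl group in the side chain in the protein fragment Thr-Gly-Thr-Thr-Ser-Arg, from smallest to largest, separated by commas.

The –OH-bearing residues are Ser, Thr (aliphatic alcohols), and Tyr (phenol).
Matching residues: Thr1, Thr3, Thr4, Ser5.

1, 3, 4, 5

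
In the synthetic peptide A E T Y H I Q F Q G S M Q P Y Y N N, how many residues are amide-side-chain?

5

The amide-side-chain residues are Asn (N) and Gln (Q).
Matching residues: Q7, Q9, Q13, N17, N18.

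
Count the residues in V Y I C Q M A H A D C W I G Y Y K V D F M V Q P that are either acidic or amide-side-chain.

Acidic: D, E. Amide-side-chain: N, Q.
Acidic residues here: D10, D19 (2).
Amide-side-chain residues here: Q5, Q23 (2).
The two groups share no amino acid, so total = 2 + 2 = 4.

4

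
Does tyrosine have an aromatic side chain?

Phenylalanine (F), tryptophan (W), and tyrosine (Y) have aromatic ring side chains.
Tyrosine is in this group.

Yes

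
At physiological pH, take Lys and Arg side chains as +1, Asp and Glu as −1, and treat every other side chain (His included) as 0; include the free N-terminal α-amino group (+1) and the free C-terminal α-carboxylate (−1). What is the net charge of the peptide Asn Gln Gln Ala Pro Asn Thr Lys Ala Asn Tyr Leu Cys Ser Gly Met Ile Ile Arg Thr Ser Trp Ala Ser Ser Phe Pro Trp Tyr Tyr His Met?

+2

Positive (K, R): Lys8, Arg19 → +2.
Negative (D, E): none → −0.
The N-terminus (+1) and C-terminus (−1) cancel.
Net charge = (+2) + (−0) = +2.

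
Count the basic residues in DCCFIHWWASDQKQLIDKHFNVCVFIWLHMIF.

5

Lysine (K), arginine (R), and histidine (H) have basic, nitrogen-containing side chains.
Matching residues: H6, K13, K18, H19, H29.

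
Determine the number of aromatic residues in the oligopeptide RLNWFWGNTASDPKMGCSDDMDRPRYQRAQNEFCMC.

Phenylalanine (F), tryptophan (W), and tyrosine (Y) have aromatic ring side chains.
Matching residues: W4, F5, W6, Y26, F33.

5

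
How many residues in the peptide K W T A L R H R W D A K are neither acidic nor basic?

6

Acidic: D, E. Basic: K, R, H. All other residues are neither.
Matching residues: W2, T3, A4, L5, W9, A11.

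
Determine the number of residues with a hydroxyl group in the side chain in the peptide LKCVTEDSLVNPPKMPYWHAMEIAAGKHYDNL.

Serine (S), threonine (T), and tyrosine (Y) each carry a hydroxyl group on the side chain.
Matching residues: T5, S8, Y17, Y29.

4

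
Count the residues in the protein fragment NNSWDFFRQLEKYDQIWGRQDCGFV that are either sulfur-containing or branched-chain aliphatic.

Sulfur-containing: C, M. Branched-chain aliphatic: I, L, V.
Sulfur-containing residues here: C22 (1).
Branched-chain aliphatic residues here: L10, I16, V25 (3).
The two groups share no amino acid, so total = 1 + 3 = 4.

4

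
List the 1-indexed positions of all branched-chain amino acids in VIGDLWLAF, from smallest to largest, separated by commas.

V, L, and I make up the branched-chain aliphatic group.
Matching residues: V1, I2, L5, L7.

1, 2, 5, 7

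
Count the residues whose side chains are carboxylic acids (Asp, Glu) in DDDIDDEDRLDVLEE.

Matching residues: D1, D2, D3, D5, D6, E7, D8, D11, E14, E15.

10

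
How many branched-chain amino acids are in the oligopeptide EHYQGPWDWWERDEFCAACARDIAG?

1

The BCAAs are Val, Leu, and Ile — aliphatic side chains with a branch point.
Matching residues: I23.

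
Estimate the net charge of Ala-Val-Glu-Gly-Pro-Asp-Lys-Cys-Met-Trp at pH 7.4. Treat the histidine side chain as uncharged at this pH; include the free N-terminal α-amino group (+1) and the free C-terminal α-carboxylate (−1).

The side chains ionized at physiological pH are Lys/Arg (+1) and Asp/Glu (−1); with His treated as neutral, nothing else contributes.
Positive (K, R): Lys7 → +1.
Negative (D, E): Glu3, Asp6 → −2.
The N-terminus (+1) and C-terminus (−1) cancel.
Net charge = (+1) + (−2) = −1.

-1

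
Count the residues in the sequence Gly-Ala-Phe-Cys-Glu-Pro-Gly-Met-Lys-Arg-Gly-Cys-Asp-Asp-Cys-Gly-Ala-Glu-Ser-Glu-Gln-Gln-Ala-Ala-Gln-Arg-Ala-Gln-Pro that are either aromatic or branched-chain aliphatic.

1

Aromatic: F, W, Y. Branched-chain aliphatic: I, L, V.
Aromatic residues here: Phe3 (1).
Branched-chain aliphatic residues here: none (0).
The two groups share no amino acid, so total = 1 + 0 = 1.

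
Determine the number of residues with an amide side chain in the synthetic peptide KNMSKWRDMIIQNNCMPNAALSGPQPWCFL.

6

The amide-side-chain residues are Asn (N) and Gln (Q).
Matching residues: N2, Q12, N13, N14, N18, Q25.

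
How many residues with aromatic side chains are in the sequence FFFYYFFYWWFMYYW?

14

F, W, and Y each carry an aromatic ring on the side chain.
Matching residues: F1, F2, F3, Y4, Y5, F6, F7, Y8, W9, W10, F11, Y13, Y14, W15.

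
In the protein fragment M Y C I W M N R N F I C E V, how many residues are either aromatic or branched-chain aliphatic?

Aromatic: F, W, Y. Branched-chain aliphatic: I, L, V.
Aromatic residues here: Y2, W5, F10 (3).
Branched-chain aliphatic residues here: I4, I11, V14 (3).
The two groups share no amino acid, so total = 3 + 3 = 6.

6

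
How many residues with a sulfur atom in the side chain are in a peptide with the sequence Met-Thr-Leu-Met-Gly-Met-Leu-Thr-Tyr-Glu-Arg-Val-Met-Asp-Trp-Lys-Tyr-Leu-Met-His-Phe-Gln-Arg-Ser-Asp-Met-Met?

Cysteine (C, thiol) and methionine (M, thioether) are the two sulfur-containing amino acids.
Matching residues: Met1, Met4, Met6, Met13, Met19, Met26, Met27.

7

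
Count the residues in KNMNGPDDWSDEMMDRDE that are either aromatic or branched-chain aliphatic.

Aromatic: F, W, Y. Branched-chain aliphatic: I, L, V.
Aromatic residues here: W9 (1).
Branched-chain aliphatic residues here: none (0).
The two groups share no amino acid, so total = 1 + 0 = 1.

1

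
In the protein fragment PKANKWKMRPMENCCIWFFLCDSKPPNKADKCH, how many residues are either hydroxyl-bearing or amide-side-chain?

Hydroxyl-bearing: S, T, Y. Amide-side-chain: N, Q.
Hydroxyl-bearing residues here: S23 (1).
Amide-side-chain residues here: N4, N13, N27 (3).
The two groups share no amino acid, so total = 1 + 3 = 4.

4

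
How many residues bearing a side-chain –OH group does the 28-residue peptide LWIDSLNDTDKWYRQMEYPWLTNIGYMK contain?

6

The –OH-bearing residues are Ser, Thr (aliphatic alcohols), and Tyr (phenol).
Matching residues: S5, T9, Y13, Y18, T22, Y26.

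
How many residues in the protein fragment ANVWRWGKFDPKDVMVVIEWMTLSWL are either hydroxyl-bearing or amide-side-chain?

3

Hydroxyl-bearing: S, T, Y. Amide-side-chain: N, Q.
Hydroxyl-bearing residues here: T22, S24 (2).
Amide-side-chain residues here: N2 (1).
The two groups share no amino acid, so total = 2 + 1 = 3.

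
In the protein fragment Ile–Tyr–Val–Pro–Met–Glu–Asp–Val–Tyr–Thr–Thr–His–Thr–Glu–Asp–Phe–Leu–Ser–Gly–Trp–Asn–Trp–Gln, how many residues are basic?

1

Lysine (K), arginine (R), and histidine (H) have basic, nitrogen-containing side chains.
Matching residues: His12.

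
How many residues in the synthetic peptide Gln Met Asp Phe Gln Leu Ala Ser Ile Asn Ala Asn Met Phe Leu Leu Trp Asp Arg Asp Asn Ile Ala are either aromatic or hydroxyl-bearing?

4

Aromatic: F, W, Y. Hydroxyl-bearing: S, T, Y.
Aromatic residues here: Phe4, Phe14, Trp17 (3).
Hydroxyl-bearing residues here: Ser8 (1).
(Y belongs to both groups, but none appear in this sequence.) Total = 3 + 1 = 4.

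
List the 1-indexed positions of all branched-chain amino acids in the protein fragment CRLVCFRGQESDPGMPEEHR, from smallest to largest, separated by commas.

3, 4

V, L, and I make up the branched-chain aliphatic group.
Matching residues: L3, V4.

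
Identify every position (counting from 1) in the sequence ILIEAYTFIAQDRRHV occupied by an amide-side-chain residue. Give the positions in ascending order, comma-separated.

11

Only N (asparagine) and Q (glutamine) carry a side-chain carboxamide.
Matching residues: Q11.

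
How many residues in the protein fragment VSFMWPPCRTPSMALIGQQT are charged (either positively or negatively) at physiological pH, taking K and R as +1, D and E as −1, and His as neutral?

Charged side chains at pH ~7.4: K, R (positive); D, E (negative).
Matching residues: R9.

1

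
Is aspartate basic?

Lysine (K), arginine (R), and histidine (H) have basic, nitrogen-containing side chains.
Aspartate is not in this group.

No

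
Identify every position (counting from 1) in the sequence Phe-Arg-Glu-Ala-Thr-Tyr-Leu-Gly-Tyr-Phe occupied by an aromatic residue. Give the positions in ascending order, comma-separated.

F, W, and Y each carry an aromatic ring on the side chain.
Matching residues: Phe1, Tyr6, Tyr9, Phe10.

1, 6, 9, 10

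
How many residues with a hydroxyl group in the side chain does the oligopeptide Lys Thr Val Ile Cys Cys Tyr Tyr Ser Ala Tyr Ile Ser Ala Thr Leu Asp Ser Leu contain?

Serine (S), threonine (T), and tyrosine (Y) each carry a hydroxyl group on the side chain.
Matching residues: Thr2, Tyr7, Tyr8, Ser9, Tyr11, Ser13, Thr15, Ser18.

8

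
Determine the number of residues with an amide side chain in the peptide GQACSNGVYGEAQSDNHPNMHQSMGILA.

Only N (asparagine) and Q (glutamine) carry a side-chain carboxamide.
Matching residues: Q2, N6, Q13, N16, N19, Q22.

6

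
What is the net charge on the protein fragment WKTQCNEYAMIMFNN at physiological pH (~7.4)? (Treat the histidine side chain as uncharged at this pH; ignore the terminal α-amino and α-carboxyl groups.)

0

The side chains ionized at physiological pH are Lys/Arg (+1) and Asp/Glu (−1); with His treated as neutral, nothing else contributes.
Positive (K, R): K2 → +1.
Negative (D, E): E7 → −1.
Net charge = (+1) + (−1) = 0.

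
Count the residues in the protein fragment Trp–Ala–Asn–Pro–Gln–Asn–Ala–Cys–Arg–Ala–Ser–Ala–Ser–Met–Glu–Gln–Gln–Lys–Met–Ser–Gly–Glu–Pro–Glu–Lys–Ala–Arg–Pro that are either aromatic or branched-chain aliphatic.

1

Aromatic: F, W, Y. Branched-chain aliphatic: I, L, V.
Aromatic residues here: Trp1 (1).
Branched-chain aliphatic residues here: none (0).
The two groups share no amino acid, so total = 1 + 0 = 1.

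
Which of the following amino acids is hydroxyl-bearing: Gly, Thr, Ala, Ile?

Thr

The –OH-bearing residues are Ser, Thr (aliphatic alcohols), and Tyr (phenol).
Of the listed options, only Thr belongs to this group.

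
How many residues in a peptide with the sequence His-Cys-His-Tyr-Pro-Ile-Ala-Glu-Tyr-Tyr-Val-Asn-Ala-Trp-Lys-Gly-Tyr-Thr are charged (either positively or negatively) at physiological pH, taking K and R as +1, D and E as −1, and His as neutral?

Charged side chains at pH ~7.4: K, R (positive); D, E (negative).
Matching residues: Glu8, Lys15.

2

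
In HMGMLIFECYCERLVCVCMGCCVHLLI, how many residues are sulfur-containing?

Only Cys (C) and Met (M) have a sulfur atom in the side chain.
Matching residues: M2, M4, C9, C11, C16, C18, M19, C21, C22.

9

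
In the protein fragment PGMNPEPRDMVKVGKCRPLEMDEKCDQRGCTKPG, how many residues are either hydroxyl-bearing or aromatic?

Hydroxyl-bearing: S, T, Y. Aromatic: F, W, Y.
Hydroxyl-bearing residues here: T31 (1).
Aromatic residues here: none (0).
(Y belongs to both groups, but none appear in this sequence.) Total = 1 + 0 = 1.

1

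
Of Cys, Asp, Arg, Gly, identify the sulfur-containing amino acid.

The sulfur-bearing residues are cysteine (–SH) and methionine (–S–CH₃).
Of the listed options, only Cys belongs to this group.

Cys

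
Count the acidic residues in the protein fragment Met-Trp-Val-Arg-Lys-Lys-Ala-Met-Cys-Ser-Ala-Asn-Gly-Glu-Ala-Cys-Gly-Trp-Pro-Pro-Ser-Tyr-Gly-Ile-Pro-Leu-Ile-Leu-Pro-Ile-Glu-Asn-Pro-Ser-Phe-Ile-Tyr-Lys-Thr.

The acidic residues are Asp (D) and Glu (E), whose side chains end in a carboxylate group.
Matching residues: Glu14, Glu31.

2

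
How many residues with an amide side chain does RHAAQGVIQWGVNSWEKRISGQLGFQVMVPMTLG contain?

Only N (asparagine) and Q (glutamine) carry a side-chain carboxamide.
Matching residues: Q5, Q9, N13, Q22, Q26.

5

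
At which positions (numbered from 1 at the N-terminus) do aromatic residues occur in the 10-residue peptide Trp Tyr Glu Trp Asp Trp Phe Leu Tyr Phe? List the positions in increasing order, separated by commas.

F, W, and Y each carry an aromatic ring on the side chain.
Matching residues: Trp1, Tyr2, Trp4, Trp6, Phe7, Tyr9, Phe10.

1, 2, 4, 6, 7, 9, 10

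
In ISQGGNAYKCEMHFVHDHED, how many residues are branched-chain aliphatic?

The BCAAs are Val, Leu, and Ile — aliphatic side chains with a branch point.
Matching residues: I1, V15.

2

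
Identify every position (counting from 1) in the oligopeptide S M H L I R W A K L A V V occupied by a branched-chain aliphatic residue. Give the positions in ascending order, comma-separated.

The BCAAs are Val, Leu, and Ile — aliphatic side chains with a branch point.
Matching residues: L4, I5, L10, V12, V13.

4, 5, 10, 12, 13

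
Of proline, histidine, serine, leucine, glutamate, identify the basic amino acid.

Lysine (K), arginine (R), and histidine (H) have basic, nitrogen-containing side chains.
Of the listed options, only histidine belongs to this group.

histidine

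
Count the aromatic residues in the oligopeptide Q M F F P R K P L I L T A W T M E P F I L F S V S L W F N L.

7

The aromatic amino acids are Phe (F, benzyl), Trp (W, indole), and Tyr (Y, phenol).
Matching residues: F3, F4, W14, F19, F22, W27, F28.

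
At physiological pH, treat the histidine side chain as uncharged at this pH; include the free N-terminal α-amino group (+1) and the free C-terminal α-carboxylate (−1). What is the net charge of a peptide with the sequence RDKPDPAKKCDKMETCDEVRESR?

At pH ~7.4 the Lys and Arg side chains are protonated (+1), the Asp and Glu side chains are deprotonated (−1), and with His taken as neutral all other side chains carry no charge.
Positive (K, R): R1, K3, K8, K9, K12, R20, R23 → +7.
Negative (D, E): D2, D5, D11, E14, D17, E18, E21 → −7.
The N-terminus (+1) and C-terminus (−1) cancel.
Net charge = (+7) + (−7) = 0.

0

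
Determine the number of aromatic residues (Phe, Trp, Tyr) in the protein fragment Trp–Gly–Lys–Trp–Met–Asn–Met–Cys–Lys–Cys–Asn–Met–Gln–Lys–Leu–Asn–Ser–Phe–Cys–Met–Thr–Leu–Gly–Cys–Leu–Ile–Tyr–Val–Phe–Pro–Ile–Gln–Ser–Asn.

5

Matching residues: Trp1, Trp4, Phe18, Tyr27, Phe29.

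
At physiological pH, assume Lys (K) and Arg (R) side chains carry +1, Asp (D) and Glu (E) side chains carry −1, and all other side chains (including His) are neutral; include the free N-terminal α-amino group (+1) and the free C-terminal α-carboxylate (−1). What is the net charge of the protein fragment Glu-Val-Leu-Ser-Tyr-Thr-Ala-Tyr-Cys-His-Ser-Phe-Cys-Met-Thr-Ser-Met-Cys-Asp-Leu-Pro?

-2

Positive (K, R): none → +0.
Negative (D, E): Glu1, Asp19 → −2.
The N-terminus (+1) and C-terminus (−1) cancel.
Net charge = (+0) + (−2) = −2.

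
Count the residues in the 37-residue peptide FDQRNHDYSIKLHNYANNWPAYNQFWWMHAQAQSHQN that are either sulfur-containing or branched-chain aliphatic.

3

Sulfur-containing: C, M. Branched-chain aliphatic: I, L, V.
Sulfur-containing residues here: M28 (1).
Branched-chain aliphatic residues here: I10, L12 (2).
The two groups share no amino acid, so total = 1 + 2 = 3.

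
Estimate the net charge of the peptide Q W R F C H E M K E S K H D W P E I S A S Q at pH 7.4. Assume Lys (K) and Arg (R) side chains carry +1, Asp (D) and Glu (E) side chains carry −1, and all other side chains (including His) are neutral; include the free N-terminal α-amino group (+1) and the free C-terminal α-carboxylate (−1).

-1

Positive (K, R): R3, K9, K12 → +3.
Negative (D, E): E7, E10, D14, E17 → −4.
The N-terminus (+1) and C-terminus (−1) cancel.
Net charge = (+3) + (−4) = −1.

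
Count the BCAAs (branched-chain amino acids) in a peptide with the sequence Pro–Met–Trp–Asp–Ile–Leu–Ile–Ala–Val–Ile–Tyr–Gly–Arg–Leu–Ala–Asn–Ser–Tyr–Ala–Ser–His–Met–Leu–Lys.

7

V, L, and I make up the branched-chain aliphatic group.
Matching residues: Ile5, Leu6, Ile7, Val9, Ile10, Leu14, Leu23.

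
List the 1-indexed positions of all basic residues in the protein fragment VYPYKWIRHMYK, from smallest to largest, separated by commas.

5, 8, 9, 12

The basic amino acids are Lys (K), Arg (R), and His (H).
Matching residues: K5, R8, H9, K12.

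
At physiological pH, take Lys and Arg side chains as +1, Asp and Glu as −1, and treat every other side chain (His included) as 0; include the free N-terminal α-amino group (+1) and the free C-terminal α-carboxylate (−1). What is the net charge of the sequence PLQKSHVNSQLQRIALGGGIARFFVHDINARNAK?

+4

Positive (K, R): K4, R13, R22, R31, K34 → +5.
Negative (D, E): D27 → −1.
The N-terminus (+1) and C-terminus (−1) cancel.
Net charge = (+5) + (−1) = +4.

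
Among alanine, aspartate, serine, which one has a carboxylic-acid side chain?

The acidic residues are Asp (D) and Glu (E), whose side chains end in a carboxylate group.
Of the listed options, only aspartate belongs to this group.

aspartate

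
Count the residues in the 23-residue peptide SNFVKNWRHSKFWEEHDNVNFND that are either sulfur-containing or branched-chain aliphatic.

Sulfur-containing: C, M. Branched-chain aliphatic: I, L, V.
Sulfur-containing residues here: none (0).
Branched-chain aliphatic residues here: V4, V19 (2).
The two groups share no amino acid, so total = 0 + 2 = 2.

2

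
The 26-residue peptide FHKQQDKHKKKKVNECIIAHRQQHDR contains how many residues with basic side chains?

12

The basic amino acids are Lys (K), Arg (R), and His (H).
Matching residues: H2, K3, K7, H8, K9, K10, K11, K12, H20, R21, H24, R26.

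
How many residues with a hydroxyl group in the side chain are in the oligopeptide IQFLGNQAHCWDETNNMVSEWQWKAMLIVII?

The –OH-bearing residues are Ser, Thr (aliphatic alcohols), and Tyr (phenol).
Matching residues: T14, S19.

2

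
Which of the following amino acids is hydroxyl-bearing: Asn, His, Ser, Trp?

Ser

S, T, and Y are the three residues with a side-chain hydroxyl.
Of the listed options, only Ser belongs to this group.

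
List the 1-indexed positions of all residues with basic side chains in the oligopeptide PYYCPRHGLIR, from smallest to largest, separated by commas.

Lysine (K), arginine (R), and histidine (H) have basic, nitrogen-containing side chains.
Matching residues: R6, H7, R11.

6, 7, 11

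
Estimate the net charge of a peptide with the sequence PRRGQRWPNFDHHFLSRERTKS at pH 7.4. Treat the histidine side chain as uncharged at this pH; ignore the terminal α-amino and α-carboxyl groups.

The side chains ionized at physiological pH are Lys/Arg (+1) and Asp/Glu (−1); with His treated as neutral, nothing else contributes.
Positive (K, R): R2, R3, R6, R17, R19, K21 → +6.
Negative (D, E): D11, E18 → −2.
Net charge = (+6) + (−2) = +4.

+4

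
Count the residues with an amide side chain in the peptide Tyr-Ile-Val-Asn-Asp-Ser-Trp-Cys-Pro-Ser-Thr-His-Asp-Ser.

Only N (asparagine) and Q (glutamine) carry a side-chain carboxamide.
Matching residues: Asn4.

1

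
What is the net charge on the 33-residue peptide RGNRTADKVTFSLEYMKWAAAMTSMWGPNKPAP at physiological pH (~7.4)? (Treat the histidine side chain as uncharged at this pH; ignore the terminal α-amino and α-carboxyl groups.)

The side chains ionized at physiological pH are Lys/Arg (+1) and Asp/Glu (−1); with His treated as neutral, nothing else contributes.
Positive (K, R): R1, R4, K8, K17, K30 → +5.
Negative (D, E): D7, E14 → −2.
Net charge = (+5) + (−2) = +3.

+3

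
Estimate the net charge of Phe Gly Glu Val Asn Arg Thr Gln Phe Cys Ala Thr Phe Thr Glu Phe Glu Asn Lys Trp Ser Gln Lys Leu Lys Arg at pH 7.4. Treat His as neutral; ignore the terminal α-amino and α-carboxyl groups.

+2

Near pH 7.4, K and R contribute +1 each, D and E contribute −1 each, and every other side chain (His included, as stated) is uncharged.
Positive (K, R): Arg6, Lys19, Lys23, Lys25, Arg26 → +5.
Negative (D, E): Glu3, Glu15, Glu17 → −3.
Net charge = (+5) + (−3) = +2.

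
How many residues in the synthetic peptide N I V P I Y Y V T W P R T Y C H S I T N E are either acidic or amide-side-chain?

Acidic: D, E. Amide-side-chain: N, Q.
Acidic residues here: E21 (1).
Amide-side-chain residues here: N1, N20 (2).
The two groups share no amino acid, so total = 1 + 2 = 3.

3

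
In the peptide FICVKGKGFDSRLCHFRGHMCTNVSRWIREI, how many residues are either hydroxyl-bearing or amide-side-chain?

4

Hydroxyl-bearing: S, T, Y. Amide-side-chain: N, Q.
Hydroxyl-bearing residues here: S11, T22, S25 (3).
Amide-side-chain residues here: N23 (1).
The two groups share no amino acid, so total = 3 + 1 = 4.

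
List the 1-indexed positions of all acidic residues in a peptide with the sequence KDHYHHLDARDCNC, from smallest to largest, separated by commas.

2, 8, 11

Only D (aspartate) and E (glutamate) carry a side-chain carboxylic acid.
Matching residues: D2, D8, D11.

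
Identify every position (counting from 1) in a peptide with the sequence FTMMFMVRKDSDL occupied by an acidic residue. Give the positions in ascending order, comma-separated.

Only D (aspartate) and E (glutamate) carry a side-chain carboxylic acid.
Matching residues: D10, D12.

10, 12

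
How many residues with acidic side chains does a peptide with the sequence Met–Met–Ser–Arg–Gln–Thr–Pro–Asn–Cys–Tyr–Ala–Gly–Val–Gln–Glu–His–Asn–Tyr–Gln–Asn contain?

1

Only D (aspartate) and E (glutamate) carry a side-chain carboxylic acid.
Matching residues: Glu15.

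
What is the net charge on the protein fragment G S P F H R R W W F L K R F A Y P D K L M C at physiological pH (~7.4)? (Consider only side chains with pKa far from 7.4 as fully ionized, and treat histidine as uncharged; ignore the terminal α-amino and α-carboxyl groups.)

+4

The side chains ionized at physiological pH are Lys/Arg (+1) and Asp/Glu (−1); with His treated as neutral, nothing else contributes.
Positive (K, R): R6, R7, K12, R13, K19 → +5.
Negative (D, E): D18 → −1.
Net charge = (+5) + (−1) = +4.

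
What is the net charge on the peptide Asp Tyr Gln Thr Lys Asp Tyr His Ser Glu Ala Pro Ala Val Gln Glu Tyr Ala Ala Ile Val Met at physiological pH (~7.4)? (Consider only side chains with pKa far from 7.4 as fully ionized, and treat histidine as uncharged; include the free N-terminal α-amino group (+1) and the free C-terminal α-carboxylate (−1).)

The side chains ionized at physiological pH are Lys/Arg (+1) and Asp/Glu (−1); with His treated as neutral, nothing else contributes.
Positive (K, R): Lys5 → +1.
Negative (D, E): Asp1, Asp6, Glu10, Glu16 → −4.
The N-terminus (+1) and C-terminus (−1) cancel.
Net charge = (+1) + (−4) = −3.

-3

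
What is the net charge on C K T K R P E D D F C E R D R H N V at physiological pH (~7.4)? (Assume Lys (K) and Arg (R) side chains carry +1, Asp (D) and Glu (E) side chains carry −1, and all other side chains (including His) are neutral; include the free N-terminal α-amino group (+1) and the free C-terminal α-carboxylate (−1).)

Positive (K, R): K2, K4, R5, R13, R15 → +5.
Negative (D, E): E7, D8, D9, E12, D14 → −5.
The N-terminus (+1) and C-terminus (−1) cancel.
Net charge = (+5) + (−5) = 0.

0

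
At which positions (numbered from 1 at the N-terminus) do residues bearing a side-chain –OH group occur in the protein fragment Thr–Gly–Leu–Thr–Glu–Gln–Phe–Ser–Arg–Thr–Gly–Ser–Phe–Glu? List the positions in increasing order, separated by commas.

Serine (S), threonine (T), and tyrosine (Y) each carry a hydroxyl group on the side chain.
Matching residues: Thr1, Thr4, Ser8, Thr10, Ser12.

1, 4, 8, 10, 12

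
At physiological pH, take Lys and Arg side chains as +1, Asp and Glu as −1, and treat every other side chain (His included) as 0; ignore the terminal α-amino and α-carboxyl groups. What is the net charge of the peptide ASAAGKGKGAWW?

Positive (K, R): K6, K8 → +2.
Negative (D, E): none → −0.
Net charge = (+2) + (−0) = +2.

+2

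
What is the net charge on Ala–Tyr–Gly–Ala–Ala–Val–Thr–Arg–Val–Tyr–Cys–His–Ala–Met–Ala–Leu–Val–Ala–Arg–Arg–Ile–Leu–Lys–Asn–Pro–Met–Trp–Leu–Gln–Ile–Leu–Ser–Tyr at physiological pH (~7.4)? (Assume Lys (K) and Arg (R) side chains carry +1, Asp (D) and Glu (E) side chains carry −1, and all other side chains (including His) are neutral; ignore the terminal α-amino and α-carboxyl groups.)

+4

Positive (K, R): Arg8, Arg19, Arg20, Lys23 → +4.
Negative (D, E): none → −0.
Net charge = (+4) + (−0) = +4.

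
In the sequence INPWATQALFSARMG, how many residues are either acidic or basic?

1

Acidic: D, E. Basic: H, K, R.
Acidic residues here: none (0).
Basic residues here: R13 (1).
The two groups share no amino acid, so total = 0 + 1 = 1.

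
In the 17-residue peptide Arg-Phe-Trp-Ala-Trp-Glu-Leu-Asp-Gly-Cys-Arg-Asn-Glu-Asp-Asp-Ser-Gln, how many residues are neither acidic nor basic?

Acidic: D, E. Basic: K, R, H. All other residues are neither.
Matching residues: Phe2, Trp3, Ala4, Trp5, Leu7, Gly9, Cys10, Asn12, Ser16, Gln17.

10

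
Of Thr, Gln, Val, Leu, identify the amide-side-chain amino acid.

Asparagine (N) and glutamine (Q) have uncharged amide side chains.
Of the listed options, only Gln belongs to this group.

Gln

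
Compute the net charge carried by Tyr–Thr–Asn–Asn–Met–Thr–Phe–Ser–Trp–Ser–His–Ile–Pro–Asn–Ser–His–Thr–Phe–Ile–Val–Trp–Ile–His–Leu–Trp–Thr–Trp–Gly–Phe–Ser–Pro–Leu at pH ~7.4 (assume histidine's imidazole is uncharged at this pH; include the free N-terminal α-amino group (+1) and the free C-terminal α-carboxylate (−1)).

The side chains ionized at physiological pH are Lys/Arg (+1) and Asp/Glu (−1); with His treated as neutral, nothing else contributes.
Positive (K, R): none → +0.
Negative (D, E): none → −0.
The N-terminus (+1) and C-terminus (−1) cancel.
Net charge = (+0) + (−0) = 0.

0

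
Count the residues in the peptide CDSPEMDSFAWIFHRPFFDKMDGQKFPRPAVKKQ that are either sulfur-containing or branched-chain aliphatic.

5

Sulfur-containing: C, M. Branched-chain aliphatic: I, L, V.
Sulfur-containing residues here: C1, M6, M21 (3).
Branched-chain aliphatic residues here: I12, V31 (2).
The two groups share no amino acid, so total = 3 + 2 = 5.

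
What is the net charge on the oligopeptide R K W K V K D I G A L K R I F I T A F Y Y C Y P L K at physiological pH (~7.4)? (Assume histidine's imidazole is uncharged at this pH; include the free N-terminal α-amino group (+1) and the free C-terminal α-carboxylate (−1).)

The side chains ionized at physiological pH are Lys/Arg (+1) and Asp/Glu (−1); with His treated as neutral, nothing else contributes.
Positive (K, R): R1, K2, K4, K6, K12, R13, K26 → +7.
Negative (D, E): D7 → −1.
The N-terminus (+1) and C-terminus (−1) cancel.
Net charge = (+7) + (−1) = +6.

+6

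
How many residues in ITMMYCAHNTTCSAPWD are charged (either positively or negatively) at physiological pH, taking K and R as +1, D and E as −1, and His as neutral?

Charged side chains at pH ~7.4: K, R (positive); D, E (negative).
Matching residues: D17.

1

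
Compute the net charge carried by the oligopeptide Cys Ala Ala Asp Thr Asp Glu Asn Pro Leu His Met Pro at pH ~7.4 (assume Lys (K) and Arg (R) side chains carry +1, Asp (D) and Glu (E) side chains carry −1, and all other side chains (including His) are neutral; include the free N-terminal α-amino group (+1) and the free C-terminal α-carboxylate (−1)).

-3

Positive (K, R): none → +0.
Negative (D, E): Asp4, Asp6, Glu7 → −3.
The N-terminus (+1) and C-terminus (−1) cancel.
Net charge = (+0) + (−3) = −3.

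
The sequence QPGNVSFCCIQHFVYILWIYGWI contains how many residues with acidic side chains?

0

The acidic residues are Asp (D) and Glu (E), whose side chains end in a carboxylate group.
None of the 23 residues belong to this group.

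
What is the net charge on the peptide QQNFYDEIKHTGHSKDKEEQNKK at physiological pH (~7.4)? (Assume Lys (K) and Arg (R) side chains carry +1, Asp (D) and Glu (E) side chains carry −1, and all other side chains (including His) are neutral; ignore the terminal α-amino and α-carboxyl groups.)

Positive (K, R): K9, K15, K17, K22, K23 → +5.
Negative (D, E): D6, E7, D16, E18, E19 → −5.
Net charge = (+5) + (−5) = 0.

0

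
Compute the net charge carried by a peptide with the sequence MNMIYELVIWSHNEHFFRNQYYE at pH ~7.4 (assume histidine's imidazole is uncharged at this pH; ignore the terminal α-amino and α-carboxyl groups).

At pH ~7.4 the Lys and Arg side chains are protonated (+1), the Asp and Glu side chains are deprotonated (−1), and with His taken as neutral all other side chains carry no charge.
Positive (K, R): R18 → +1.
Negative (D, E): E6, E14, E23 → −3.
Net charge = (+1) + (−3) = −2.

-2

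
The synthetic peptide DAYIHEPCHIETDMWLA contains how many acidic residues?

Only D (aspartate) and E (glutamate) carry a side-chain carboxylic acid.
Matching residues: D1, E6, E11, D13.

4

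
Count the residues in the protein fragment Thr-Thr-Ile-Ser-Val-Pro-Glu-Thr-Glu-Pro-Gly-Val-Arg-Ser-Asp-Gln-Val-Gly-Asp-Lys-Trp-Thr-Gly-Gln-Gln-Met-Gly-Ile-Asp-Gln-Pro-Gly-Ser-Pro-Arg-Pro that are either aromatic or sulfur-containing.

Aromatic: F, W, Y. Sulfur-containing: C, M.
Aromatic residues here: Trp21 (1).
Sulfur-containing residues here: Met26 (1).
The two groups share no amino acid, so total = 1 + 1 = 2.

2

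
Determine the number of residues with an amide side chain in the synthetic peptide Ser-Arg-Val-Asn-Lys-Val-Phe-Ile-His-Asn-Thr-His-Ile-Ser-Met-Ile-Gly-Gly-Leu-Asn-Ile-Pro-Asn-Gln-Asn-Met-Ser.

6

Only N (asparagine) and Q (glutamine) carry a side-chain carboxamide.
Matching residues: Asn4, Asn10, Asn20, Asn23, Gln24, Asn25.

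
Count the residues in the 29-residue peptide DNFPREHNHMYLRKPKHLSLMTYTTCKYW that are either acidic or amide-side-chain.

Acidic: D, E. Amide-side-chain: N, Q.
Acidic residues here: D1, E6 (2).
Amide-side-chain residues here: N2, N8 (2).
The two groups share no amino acid, so total = 2 + 2 = 4.

4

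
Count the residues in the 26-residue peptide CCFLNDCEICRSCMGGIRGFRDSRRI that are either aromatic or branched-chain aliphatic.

Aromatic: F, W, Y. Branched-chain aliphatic: I, L, V.
Aromatic residues here: F3, F20 (2).
Branched-chain aliphatic residues here: L4, I9, I17, I26 (4).
The two groups share no amino acid, so total = 2 + 4 = 6.

6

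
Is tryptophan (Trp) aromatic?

F, W, and Y each carry an aromatic ring on the side chain.
Tryptophan is in this group.

Yes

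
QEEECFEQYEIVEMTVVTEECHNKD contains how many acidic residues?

Aspartate (D) and glutamate (E) have carboxylic-acid side chains and are the acidic amino acids.
Matching residues: E2, E3, E4, E7, E10, E13, E19, E20, D25.

9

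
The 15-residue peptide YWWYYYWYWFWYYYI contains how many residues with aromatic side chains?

14

Phenylalanine (F), tryptophan (W), and tyrosine (Y) have aromatic ring side chains.
Matching residues: Y1, W2, W3, Y4, Y5, Y6, W7, Y8, W9, F10, W11, Y12, Y13, Y14.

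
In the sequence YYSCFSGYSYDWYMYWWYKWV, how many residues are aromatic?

F, W, and Y each carry an aromatic ring on the side chain.
Matching residues: Y1, Y2, F5, Y8, Y10, W12, Y13, Y15, W16, W17, Y18, W20.

12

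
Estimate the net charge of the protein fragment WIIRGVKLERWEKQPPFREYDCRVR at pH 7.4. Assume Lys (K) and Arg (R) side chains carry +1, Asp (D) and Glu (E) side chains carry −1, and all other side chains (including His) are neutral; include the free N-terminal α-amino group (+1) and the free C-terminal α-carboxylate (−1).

Positive (K, R): R4, K7, R10, K13, R18, R23, R25 → +7.
Negative (D, E): E9, E12, E19, D21 → −4.
The N-terminus (+1) and C-terminus (−1) cancel.
Net charge = (+7) + (−4) = +3.

+3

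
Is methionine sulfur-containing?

Cysteine (C, thiol) and methionine (M, thioether) are the two sulfur-containing amino acids.
Methionine is in this group.

Yes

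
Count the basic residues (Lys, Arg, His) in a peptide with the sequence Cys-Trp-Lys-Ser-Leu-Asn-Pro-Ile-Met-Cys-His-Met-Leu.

Matching residues: Lys3, His11.

2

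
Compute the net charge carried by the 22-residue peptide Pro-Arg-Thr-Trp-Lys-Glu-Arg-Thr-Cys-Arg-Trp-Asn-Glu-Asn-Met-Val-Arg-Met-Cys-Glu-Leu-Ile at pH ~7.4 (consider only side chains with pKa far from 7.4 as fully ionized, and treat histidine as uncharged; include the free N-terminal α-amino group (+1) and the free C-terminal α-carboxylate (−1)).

The side chains ionized at physiological pH are Lys/Arg (+1) and Asp/Glu (−1); with His treated as neutral, nothing else contributes.
Positive (K, R): Arg2, Lys5, Arg7, Arg10, Arg17 → +5.
Negative (D, E): Glu6, Glu13, Glu20 → −3.
The N-terminus (+1) and C-terminus (−1) cancel.
Net charge = (+5) + (−3) = +2.

+2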